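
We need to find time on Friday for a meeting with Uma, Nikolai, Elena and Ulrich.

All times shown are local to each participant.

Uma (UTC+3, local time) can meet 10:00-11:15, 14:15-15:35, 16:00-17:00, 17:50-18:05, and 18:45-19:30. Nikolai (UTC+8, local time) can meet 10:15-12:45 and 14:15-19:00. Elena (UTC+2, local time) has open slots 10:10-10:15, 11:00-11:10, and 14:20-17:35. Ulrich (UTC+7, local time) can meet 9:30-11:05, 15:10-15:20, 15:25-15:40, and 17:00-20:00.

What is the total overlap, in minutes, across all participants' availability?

5 minutes

Uma → UTC: 07:00–08:15, 11:15–12:35, 13:00–14:00, 14:50–15:05, 15:45–16:30.
Nikolai → UTC: 02:15–04:45, 06:15–11:00.
Elena → UTC: 08:10–08:15, 09:00–09:10, 12:20–15:35.
Ulrich → UTC: 02:30–04:05, 08:10–08:20, 08:25–08:40, 10:00–13:00.
Uma ∩ Nikolai: 07:00–08:15.
Uma ∩ Nikolai ∩ Elena: 08:10–08:15.
Uma ∩ Nikolai ∩ Elena ∩ Ulrich: 08:10–08:15.
Total common minutes: 5.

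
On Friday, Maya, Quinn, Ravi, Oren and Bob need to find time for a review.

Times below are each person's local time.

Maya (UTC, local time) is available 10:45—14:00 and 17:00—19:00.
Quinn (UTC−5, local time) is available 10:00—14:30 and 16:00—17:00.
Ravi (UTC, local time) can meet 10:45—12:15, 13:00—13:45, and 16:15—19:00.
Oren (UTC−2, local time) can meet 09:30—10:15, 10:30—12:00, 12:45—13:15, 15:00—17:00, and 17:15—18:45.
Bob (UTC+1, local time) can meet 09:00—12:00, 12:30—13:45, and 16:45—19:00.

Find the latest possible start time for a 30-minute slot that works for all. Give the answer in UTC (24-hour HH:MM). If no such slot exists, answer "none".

17:30

Maya → UTC: 10:45–14:00, 17:00–19:00.
Quinn → UTC: 15:00–19:30, 21:00–22:00.
Ravi → UTC: 10:45–12:15, 13:00–13:45, 16:15–19:00.
Oren → UTC: 11:30–12:15, 12:30–14:00, 14:45–15:15, 17:00–19:00, 19:15–20:45.
Bob → UTC: 08:00–11:00, 11:30–12:45, 15:45–18:00.
Maya ∩ Quinn: 17:00–19:00.
Maya ∩ Quinn ∩ Ravi: 17:00–19:00.
Maya ∩ Quinn ∩ Ravi ∩ Oren: 17:00–19:00.
Maya ∩ Quinn ∩ Ravi ∩ Oren ∩ Bob: 17:00–18:00.
Windows ≥ 30 min: 17:00–18:00.
Latest start in the last window 17:00–18:00 is 18:00 − 30 min = 17:30.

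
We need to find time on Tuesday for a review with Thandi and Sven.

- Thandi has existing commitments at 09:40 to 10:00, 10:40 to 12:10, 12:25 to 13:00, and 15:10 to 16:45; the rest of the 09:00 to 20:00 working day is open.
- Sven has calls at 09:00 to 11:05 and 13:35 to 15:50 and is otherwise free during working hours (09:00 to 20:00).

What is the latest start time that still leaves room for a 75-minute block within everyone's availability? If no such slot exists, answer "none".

18:45

Thandi free within 09:00–20:00: 09:00–09:40, 10:00–10:40, 12:10–12:25, 13:00–15:10, 16:45–20:00.
Sven free within 09:00–20:00: 11:05–13:35, 15:50–20:00.
Thandi ∩ Sven: 12:10–12:25, 13:00–13:35, 16:45–20:00.
Windows ≥ 75 min: 16:45–20:00.
Latest start in the last window 16:45–20:00 is 20:00 − 75 min = 18:45.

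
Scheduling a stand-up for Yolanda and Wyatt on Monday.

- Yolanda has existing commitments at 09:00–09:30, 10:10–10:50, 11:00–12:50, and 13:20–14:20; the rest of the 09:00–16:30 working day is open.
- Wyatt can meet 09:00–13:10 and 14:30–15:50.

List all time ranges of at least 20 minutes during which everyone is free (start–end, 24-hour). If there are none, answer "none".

Yolanda free within 09:00–16:30: 09:30–10:10, 10:50–11:00, 12:50–13:20, 14:20–16:30.
Yolanda ∩ Wyatt: 09:30–10:10, 10:50–11:00, 12:50–13:10, 14:30–15:50.
Windows ≥ 20 min: 09:30–10:10, 12:50–13:10, 14:30–15:50.

09:30–10:10, 12:50–13:10, 14:30–15:50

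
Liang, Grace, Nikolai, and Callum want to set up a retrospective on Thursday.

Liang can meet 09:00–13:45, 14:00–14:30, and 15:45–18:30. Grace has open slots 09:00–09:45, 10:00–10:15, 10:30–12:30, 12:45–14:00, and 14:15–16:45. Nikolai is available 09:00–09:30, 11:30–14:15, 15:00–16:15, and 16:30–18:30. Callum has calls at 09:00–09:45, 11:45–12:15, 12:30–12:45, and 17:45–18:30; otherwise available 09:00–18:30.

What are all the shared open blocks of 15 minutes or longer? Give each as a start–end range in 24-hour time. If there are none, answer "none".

Callum free within 09:00–18:30: 09:45–11:45, 12:15–12:30, 12:45–17:45.
Liang ∩ Grace: 09:00–09:45, 10:00–10:15, 10:30–12:30, 12:45–13:45, 14:15–14:30, 15:45–16:45.
Liang ∩ Grace ∩ Nikolai: 09:00–09:30, 11:30–12:30, 12:45–13:45, 15:45–16:15, 16:30–16:45.
Liang ∩ Grace ∩ Nikolai ∩ Callum: 11:30–11:45, 12:15–12:30, 12:45–13:45, 15:45–16:15, 16:30–16:45.
Windows ≥ 15 min: 11:30–11:45, 12:15–12:30, 12:45–13:45, 15:45–16:15, 16:30–16:45.

11:30–11:45, 12:15–12:30, 12:45–13:45, 15:45–16:15, 16:30–16:45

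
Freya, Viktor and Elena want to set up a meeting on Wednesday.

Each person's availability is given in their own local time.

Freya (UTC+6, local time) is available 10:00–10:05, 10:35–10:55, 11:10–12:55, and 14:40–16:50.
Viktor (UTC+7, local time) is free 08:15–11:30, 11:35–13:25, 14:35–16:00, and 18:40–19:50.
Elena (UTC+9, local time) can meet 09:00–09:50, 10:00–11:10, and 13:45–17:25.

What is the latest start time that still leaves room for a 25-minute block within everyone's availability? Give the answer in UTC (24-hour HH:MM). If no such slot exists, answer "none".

Freya → UTC: 04:00–04:05, 04:35–04:55, 05:10–06:55, 08:40–10:50.
Viktor → UTC: 01:15–04:30, 04:35–06:25, 07:35–09:00, 11:40–12:50.
Elena → UTC: 00:00–00:50, 01:00–02:10, 04:45–08:25.
Freya ∩ Viktor: 04:00–04:05, 04:35–04:55, 05:10–06:25, 08:40–09:00.
Freya ∩ Viktor ∩ Elena: 04:45–04:55, 05:10–06:25.
Windows ≥ 25 min: 05:10–06:25.
Latest start in the last window 05:10–06:25 is 06:25 − 25 min = 06:00.

06:00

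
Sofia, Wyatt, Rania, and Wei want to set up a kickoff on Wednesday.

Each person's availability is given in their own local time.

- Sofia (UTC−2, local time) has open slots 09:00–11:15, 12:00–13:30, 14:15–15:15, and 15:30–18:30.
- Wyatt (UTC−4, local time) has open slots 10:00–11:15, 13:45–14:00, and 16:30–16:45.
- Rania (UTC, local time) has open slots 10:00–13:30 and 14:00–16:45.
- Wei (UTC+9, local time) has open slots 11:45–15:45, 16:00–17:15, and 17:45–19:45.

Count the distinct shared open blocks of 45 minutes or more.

Sofia → UTC: 11:00–13:15, 14:00–15:30, 16:15–17:15, 17:30–20:30.
Wyatt → UTC: 14:00–15:15, 17:45–18:00, 20:30–20:45.
Rania → UTC: 10:00–13:30, 14:00–16:45.
Wei → UTC: 02:45–06:45, 07:00–08:15, 08:45–10:45.
Sofia ∩ Wyatt: 14:00–15:15, 17:45–18:00.
Sofia ∩ Wyatt ∩ Rania: 14:00–15:15.
Sofia ∩ Wyatt ∩ Rania ∩ Wei: (none).
Windows ≥ 45 min: (none).
That's 0 windows.

0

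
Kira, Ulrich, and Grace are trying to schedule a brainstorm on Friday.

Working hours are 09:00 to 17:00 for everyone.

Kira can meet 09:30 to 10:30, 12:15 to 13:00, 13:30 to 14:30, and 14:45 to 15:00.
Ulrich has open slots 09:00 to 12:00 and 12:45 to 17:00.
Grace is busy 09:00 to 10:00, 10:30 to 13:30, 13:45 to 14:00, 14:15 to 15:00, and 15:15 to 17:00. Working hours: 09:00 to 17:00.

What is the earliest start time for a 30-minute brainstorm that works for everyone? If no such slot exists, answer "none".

Grace free within 09:00–17:00: 10:00–10:30, 13:30–13:45, 14:00–14:15, 15:00–15:15.
Kira ∩ Ulrich: 09:30–10:30, 12:45–13:00, 13:30–14:30, 14:45–15:00.
Kira ∩ Ulrich ∩ Grace: 10:00–10:30, 13:30–13:45, 14:00–14:15.
Windows ≥ 30 min: 10:00–10:30.
Earliest such window starts at 10:00.

10:00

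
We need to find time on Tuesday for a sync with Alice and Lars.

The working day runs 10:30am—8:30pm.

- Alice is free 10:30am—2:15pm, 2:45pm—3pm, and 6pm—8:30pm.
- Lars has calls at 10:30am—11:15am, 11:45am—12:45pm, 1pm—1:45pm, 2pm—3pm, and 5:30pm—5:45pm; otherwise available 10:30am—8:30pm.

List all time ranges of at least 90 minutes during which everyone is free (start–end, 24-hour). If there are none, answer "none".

18:00–20:30

Lars free within 10:30–20:30: 11:15–11:45, 12:45–13:00, 13:45–14:00, 15:00–17:30, 17:45–20:30.
Alice ∩ Lars: 11:15–11:45, 12:45–13:00, 13:45–14:00, 18:00–20:30.
Windows ≥ 90 min: 18:00–20:30.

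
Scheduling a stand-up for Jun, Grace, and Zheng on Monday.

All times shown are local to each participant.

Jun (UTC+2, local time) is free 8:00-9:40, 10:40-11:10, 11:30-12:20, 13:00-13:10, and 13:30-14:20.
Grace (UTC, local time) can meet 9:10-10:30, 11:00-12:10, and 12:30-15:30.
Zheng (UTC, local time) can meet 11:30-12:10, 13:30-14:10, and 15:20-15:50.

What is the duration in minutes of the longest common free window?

Jun → UTC: 06:00–07:40, 08:40–09:10, 09:30–10:20, 11:00–11:10, 11:30–12:20.
Grace → UTC: 09:10–10:30, 11:00–12:10, 12:30–15:30.
Zheng → UTC: 11:30–12:10, 13:30–14:10, 15:20–15:50.
Jun ∩ Grace: 09:30–10:20, 11:00–11:10, 11:30–12:10.
Jun ∩ Grace ∩ Zheng: 11:30–12:10.
Single common window of 40 minutes.

40 minutes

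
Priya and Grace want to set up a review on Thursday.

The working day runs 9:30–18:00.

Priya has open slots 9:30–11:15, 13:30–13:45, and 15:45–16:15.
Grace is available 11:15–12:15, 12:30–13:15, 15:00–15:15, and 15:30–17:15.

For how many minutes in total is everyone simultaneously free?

30 minutes

Priya ∩ Grace: 15:45–16:15.
Total common minutes: 30.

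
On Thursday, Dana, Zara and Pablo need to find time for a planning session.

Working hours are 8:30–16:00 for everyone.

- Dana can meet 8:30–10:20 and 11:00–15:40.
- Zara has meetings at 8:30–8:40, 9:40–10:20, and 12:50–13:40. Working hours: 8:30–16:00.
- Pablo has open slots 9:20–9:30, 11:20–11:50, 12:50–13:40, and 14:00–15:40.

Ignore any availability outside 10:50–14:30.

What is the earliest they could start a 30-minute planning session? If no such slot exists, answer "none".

Zara free within 08:30–16:00: 08:40–09:40, 10:20–12:50, 13:40–16:00.
Dana ∩ Zara: 08:40–09:40, 11:00–12:50, 13:40–15:40.
Dana ∩ Zara ∩ Pablo: 09:20–09:30, 11:20–11:50, 14:00–15:40.
Restricted to 10:50–14:30: 11:20–11:50, 14:00–14:30.
Windows ≥ 30 min: 11:20–11:50, 14:00–14:30.
Earliest such window starts at 11:20.

11:20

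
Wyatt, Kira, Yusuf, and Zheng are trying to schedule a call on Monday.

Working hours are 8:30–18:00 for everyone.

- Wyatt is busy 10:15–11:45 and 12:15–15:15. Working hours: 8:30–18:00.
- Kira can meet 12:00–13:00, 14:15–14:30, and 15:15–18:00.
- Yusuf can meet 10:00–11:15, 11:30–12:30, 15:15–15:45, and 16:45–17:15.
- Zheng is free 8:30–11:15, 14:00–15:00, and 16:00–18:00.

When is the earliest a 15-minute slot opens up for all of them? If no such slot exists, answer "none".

16:45

Wyatt free within 08:30–18:00: 08:30–10:15, 11:45–12:15, 15:15–18:00.
Wyatt ∩ Kira: 12:00–12:15, 15:15–18:00.
Wyatt ∩ Kira ∩ Yusuf: 12:00–12:15, 15:15–15:45, 16:45–17:15.
Wyatt ∩ Kira ∩ Yusuf ∩ Zheng: 16:45–17:15.
Windows ≥ 15 min: 16:45–17:15.
Earliest such window starts at 16:45.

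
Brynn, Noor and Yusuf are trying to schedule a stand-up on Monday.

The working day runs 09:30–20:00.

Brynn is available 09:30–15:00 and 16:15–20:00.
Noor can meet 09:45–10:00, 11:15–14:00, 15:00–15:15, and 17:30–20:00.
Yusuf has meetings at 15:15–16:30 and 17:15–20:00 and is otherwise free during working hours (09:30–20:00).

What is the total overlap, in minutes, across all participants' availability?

Yusuf free within 09:30–20:00: 09:30–15:15, 16:30–17:15.
Brynn ∩ Noor: 09:45–10:00, 11:15–14:00, 17:30–20:00.
Brynn ∩ Noor ∩ Yusuf: 09:45–10:00, 11:15–14:00.
Total common minutes: 15 + 165 = 180.

180 minutes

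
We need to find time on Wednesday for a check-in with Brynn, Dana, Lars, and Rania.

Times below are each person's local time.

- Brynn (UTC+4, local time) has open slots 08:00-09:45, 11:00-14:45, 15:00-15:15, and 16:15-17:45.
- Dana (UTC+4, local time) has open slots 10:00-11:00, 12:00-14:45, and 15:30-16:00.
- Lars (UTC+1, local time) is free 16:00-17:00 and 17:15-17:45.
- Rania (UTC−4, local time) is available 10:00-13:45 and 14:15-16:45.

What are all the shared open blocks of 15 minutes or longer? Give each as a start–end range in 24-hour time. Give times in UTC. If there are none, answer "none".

none

Brynn → UTC: 04:00–05:45, 07:00–10:45, 11:00–11:15, 12:15–13:45.
Dana → UTC: 06:00–07:00, 08:00–10:45, 11:30–12:00.
Lars → UTC: 15:00–16:00, 16:15–16:45.
Rania → UTC: 14:00–17:45, 18:15–20:45.
Brynn ∩ Dana: 08:00–10:45.
Brynn ∩ Dana ∩ Lars: (none).
Brynn ∩ Dana ∩ Lars ∩ Rania: (none).
Windows ≥ 15 min: (none).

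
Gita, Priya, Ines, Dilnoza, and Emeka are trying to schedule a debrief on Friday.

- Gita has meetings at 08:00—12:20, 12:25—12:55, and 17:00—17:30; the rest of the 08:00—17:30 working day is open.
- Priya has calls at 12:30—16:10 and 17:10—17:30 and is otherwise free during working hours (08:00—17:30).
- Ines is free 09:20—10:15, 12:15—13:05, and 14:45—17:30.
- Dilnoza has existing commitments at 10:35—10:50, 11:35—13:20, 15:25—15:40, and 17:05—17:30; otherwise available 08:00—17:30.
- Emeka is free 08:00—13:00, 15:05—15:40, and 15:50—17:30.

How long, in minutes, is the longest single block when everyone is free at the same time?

50 minutes

Gita free within 08:00–17:30: 12:20–12:25, 12:55–17:00.
Priya free within 08:00–17:30: 08:00–12:30, 16:10–17:10.
Dilnoza free within 08:00–17:30: 08:00–10:35, 10:50–11:35, 13:20–15:25, 15:40–17:05.
Gita ∩ Priya: 12:20–12:25, 16:10–17:00.
Gita ∩ Priya ∩ Ines: 12:20–12:25, 16:10–17:00.
Gita ∩ Priya ∩ Ines ∩ Dilnoza: 16:10–17:00.
Gita ∩ Priya ∩ Ines ∩ Dilnoza ∩ Emeka: 16:10–17:00.
Single common window of 50 minutes.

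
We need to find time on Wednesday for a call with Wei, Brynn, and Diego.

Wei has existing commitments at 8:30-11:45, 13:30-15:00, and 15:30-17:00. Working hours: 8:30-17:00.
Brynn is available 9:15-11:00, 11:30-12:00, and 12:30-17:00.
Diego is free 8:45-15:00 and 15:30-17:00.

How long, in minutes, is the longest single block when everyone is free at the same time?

60 minutes

Wei free within 08:30–17:00: 11:45–13:30, 15:00–15:30.
Wei ∩ Brynn: 11:45–12:00, 12:30–13:30, 15:00–15:30.
Wei ∩ Brynn ∩ Diego: 11:45–12:00, 12:30–13:30.
Common window lengths: 15, 60 min; longest is 60.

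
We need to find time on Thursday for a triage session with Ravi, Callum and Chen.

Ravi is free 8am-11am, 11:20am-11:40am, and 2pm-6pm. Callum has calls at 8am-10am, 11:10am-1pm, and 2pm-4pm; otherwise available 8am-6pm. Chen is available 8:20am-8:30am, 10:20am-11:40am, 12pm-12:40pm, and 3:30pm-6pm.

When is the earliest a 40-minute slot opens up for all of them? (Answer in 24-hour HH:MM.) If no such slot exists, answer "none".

Callum free within 08:00–18:00: 10:00–11:10, 13:00–14:00, 16:00–18:00.
Ravi ∩ Callum: 10:00–11:00, 16:00–18:00.
Ravi ∩ Callum ∩ Chen: 10:20–11:00, 16:00–18:00.
Windows ≥ 40 min: 10:20–11:00, 16:00–18:00.
Earliest such window starts at 10:20.

10:20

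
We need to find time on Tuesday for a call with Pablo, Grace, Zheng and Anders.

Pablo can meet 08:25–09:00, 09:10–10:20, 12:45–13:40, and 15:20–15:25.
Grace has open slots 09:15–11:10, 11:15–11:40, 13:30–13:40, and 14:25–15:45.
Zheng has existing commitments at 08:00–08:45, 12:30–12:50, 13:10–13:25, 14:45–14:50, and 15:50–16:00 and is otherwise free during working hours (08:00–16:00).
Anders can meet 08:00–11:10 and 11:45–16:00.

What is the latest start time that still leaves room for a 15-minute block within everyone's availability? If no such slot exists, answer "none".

Zheng free within 08:00–16:00: 08:45–12:30, 12:50–13:10, 13:25–14:45, 14:50–15:50.
Pablo ∩ Grace: 09:15–10:20, 13:30–13:40, 15:20–15:25.
Pablo ∩ Grace ∩ Zheng: 09:15–10:20, 13:30–13:40, 15:20–15:25.
Pablo ∩ Grace ∩ Zheng ∩ Anders: 09:15–10:20, 13:30–13:40, 15:20–15:25.
Windows ≥ 15 min: 09:15–10:20.
Latest start in the last window 09:15–10:20 is 10:20 − 15 min = 10:05.

10:05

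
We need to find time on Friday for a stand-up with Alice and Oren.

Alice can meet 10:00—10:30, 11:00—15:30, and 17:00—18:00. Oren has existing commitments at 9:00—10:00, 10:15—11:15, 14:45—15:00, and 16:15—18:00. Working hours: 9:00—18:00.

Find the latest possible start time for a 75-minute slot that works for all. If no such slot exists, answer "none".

Oren free within 09:00–18:00: 10:00–10:15, 11:15–14:45, 15:00–16:15.
Alice ∩ Oren: 10:00–10:15, 11:15–14:45, 15:00–15:30.
Windows ≥ 75 min: 11:15–14:45.
Latest start in the last window 11:15–14:45 is 14:45 − 75 min = 13:30.

13:30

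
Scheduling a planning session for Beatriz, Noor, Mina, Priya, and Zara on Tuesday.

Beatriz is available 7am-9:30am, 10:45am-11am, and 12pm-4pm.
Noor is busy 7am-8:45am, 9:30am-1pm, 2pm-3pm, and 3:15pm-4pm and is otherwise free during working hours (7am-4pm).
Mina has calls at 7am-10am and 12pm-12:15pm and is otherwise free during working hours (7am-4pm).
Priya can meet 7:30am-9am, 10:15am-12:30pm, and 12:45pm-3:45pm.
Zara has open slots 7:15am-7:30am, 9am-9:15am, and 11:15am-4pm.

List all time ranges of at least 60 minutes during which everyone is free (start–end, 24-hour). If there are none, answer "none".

13:00–14:00

Noor free within 07:00–16:00: 08:45–09:30, 13:00–14:00, 15:00–15:15.
Mina free within 07:00–16:00: 10:00–12:00, 12:15–16:00.
Beatriz ∩ Noor: 08:45–09:30, 13:00–14:00, 15:00–15:15.
Beatriz ∩ Noor ∩ Mina: 13:00–14:00, 15:00–15:15.
Beatriz ∩ Noor ∩ Mina ∩ Priya: 13:00–14:00, 15:00–15:15.
Beatriz ∩ Noor ∩ Mina ∩ Priya ∩ Zara: 13:00–14:00, 15:00–15:15.
Windows ≥ 60 min: 13:00–14:00.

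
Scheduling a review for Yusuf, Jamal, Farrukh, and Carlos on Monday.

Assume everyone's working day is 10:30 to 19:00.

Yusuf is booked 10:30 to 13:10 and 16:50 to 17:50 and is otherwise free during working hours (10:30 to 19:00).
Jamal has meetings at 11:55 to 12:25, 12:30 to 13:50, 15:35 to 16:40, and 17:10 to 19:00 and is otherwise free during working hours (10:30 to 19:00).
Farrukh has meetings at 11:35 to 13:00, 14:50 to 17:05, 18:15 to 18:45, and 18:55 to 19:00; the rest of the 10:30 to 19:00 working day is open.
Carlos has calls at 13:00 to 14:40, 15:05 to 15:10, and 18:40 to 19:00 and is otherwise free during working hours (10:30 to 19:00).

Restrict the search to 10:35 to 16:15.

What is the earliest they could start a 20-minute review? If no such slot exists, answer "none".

none

Yusuf free within 10:30–19:00: 13:10–16:50, 17:50–19:00.
Jamal free within 10:30–19:00: 10:30–11:55, 12:25–12:30, 13:50–15:35, 16:40–17:10.
Farrukh free within 10:30–19:00: 10:30–11:35, 13:00–14:50, 17:05–18:15, 18:45–18:55.
Carlos free within 10:30–19:00: 10:30–13:00, 14:40–15:05, 15:10–18:40.
Yusuf ∩ Jamal: 13:50–15:35, 16:40–16:50.
Yusuf ∩ Jamal ∩ Farrukh: 13:50–14:50.
Yusuf ∩ Jamal ∩ Farrukh ∩ Carlos: 14:40–14:50.
Restricted to 10:35–16:15: 14:40–14:50.
Windows ≥ 20 min: (none).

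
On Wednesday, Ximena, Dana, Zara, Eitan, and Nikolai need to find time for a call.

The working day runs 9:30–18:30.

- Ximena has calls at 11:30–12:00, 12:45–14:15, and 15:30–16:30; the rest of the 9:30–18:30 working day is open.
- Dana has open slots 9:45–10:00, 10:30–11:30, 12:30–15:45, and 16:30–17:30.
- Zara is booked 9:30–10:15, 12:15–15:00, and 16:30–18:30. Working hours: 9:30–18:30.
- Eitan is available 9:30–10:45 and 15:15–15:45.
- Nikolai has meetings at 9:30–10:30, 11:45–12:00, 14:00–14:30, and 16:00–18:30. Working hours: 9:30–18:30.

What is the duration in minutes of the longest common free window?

15 minutes

Ximena free within 09:30–18:30: 09:30–11:30, 12:00–12:45, 14:15–15:30, 16:30–18:30.
Zara free within 09:30–18:30: 10:15–12:15, 15:00–16:30.
Nikolai free within 09:30–18:30: 10:30–11:45, 12:00–14:00, 14:30–16:00.
Ximena ∩ Dana: 09:45–10:00, 10:30–11:30, 12:30–12:45, 14:15–15:30, 16:30–17:30.
Ximena ∩ Dana ∩ Zara: 10:30–11:30, 15:00–15:30.
Ximena ∩ Dana ∩ Zara ∩ Eitan: 10:30–10:45, 15:15–15:30.
Ximena ∩ Dana ∩ Zara ∩ Eitan ∩ Nikolai: 10:30–10:45, 15:15–15:30.
Common window lengths: 15, 15 min; longest is 15.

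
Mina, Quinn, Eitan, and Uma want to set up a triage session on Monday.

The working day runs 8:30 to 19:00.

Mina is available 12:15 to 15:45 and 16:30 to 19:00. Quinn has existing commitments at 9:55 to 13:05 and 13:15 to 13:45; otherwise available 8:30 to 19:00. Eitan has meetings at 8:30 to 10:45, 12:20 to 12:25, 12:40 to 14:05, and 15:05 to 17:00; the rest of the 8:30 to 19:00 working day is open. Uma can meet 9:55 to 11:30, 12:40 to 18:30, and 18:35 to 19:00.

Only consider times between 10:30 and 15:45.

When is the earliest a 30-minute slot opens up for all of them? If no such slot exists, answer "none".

Quinn free within 08:30–19:00: 08:30–09:55, 13:05–13:15, 13:45–19:00.
Eitan free within 08:30–19:00: 10:45–12:20, 12:25–12:40, 14:05–15:05, 17:00–19:00.
Mina ∩ Quinn: 13:05–13:15, 13:45–15:45, 16:30–19:00.
Mina ∩ Quinn ∩ Eitan: 14:05–15:05, 17:00–19:00.
Mina ∩ Quinn ∩ Eitan ∩ Uma: 14:05–15:05, 17:00–18:30, 18:35–19:00.
Restricted to 10:30–15:45: 14:05–15:05.
Windows ≥ 30 min: 14:05–15:05.
Earliest such window starts at 14:05.

14:05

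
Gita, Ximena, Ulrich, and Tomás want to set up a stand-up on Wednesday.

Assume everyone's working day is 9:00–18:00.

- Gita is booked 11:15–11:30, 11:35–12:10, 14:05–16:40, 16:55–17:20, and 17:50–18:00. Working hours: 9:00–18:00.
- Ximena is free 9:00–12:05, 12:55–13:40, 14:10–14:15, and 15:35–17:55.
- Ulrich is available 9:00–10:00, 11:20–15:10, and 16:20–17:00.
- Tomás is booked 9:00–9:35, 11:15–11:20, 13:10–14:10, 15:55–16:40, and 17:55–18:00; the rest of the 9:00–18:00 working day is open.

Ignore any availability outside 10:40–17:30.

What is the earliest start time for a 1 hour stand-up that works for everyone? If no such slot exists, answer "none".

Gita free within 09:00–18:00: 09:00–11:15, 11:30–11:35, 12:10–14:05, 16:40–16:55, 17:20–17:50.
Tomás free within 09:00–18:00: 09:35–11:15, 11:20–13:10, 14:10–15:55, 16:40–17:55.
Gita ∩ Ximena: 09:00–11:15, 11:30–11:35, 12:55–13:40, 16:40–16:55, 17:20–17:50.
Gita ∩ Ximena ∩ Ulrich: 09:00–10:00, 11:30–11:35, 12:55–13:40, 16:40–16:55.
Gita ∩ Ximena ∩ Ulrich ∩ Tomás: 09:35–10:00, 11:30–11:35, 12:55–13:10, 16:40–16:55.
Restricted to 10:40–17:30: 11:30–11:35, 12:55–13:10, 16:40–16:55.
Windows ≥ 60 min: (none).

none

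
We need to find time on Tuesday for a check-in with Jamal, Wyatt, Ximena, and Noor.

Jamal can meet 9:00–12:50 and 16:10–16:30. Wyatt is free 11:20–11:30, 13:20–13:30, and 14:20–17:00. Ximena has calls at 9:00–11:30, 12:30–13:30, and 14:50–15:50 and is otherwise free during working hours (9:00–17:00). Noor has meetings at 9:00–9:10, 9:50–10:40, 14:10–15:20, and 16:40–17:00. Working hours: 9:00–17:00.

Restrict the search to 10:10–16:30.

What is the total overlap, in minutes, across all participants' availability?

Ximena free within 09:00–17:00: 11:30–12:30, 13:30–14:50, 15:50–17:00.
Noor free within 09:00–17:00: 09:10–09:50, 10:40–14:10, 15:20–16:40.
Jamal ∩ Wyatt: 11:20–11:30, 16:10–16:30.
Jamal ∩ Wyatt ∩ Ximena: 16:10–16:30.
Jamal ∩ Wyatt ∩ Ximena ∩ Noor: 16:10–16:30.
Restricted to 10:10–16:30: 16:10–16:30.
Total common minutes: 20.

20 minutes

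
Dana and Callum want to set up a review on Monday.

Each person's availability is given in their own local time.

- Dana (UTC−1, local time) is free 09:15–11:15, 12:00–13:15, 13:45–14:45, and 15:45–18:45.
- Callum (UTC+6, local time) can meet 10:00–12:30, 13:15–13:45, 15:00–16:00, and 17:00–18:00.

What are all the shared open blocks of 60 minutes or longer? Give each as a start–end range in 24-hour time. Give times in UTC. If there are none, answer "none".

Dana → UTC: 10:15–12:15, 13:00–14:15, 14:45–15:45, 16:45–19:45.
Callum → UTC: 04:00–06:30, 07:15–07:45, 09:00–10:00, 11:00–12:00.
Dana ∩ Callum: 11:00–12:00.
Windows ≥ 60 min: 11:00–12:00.

11:00–12:00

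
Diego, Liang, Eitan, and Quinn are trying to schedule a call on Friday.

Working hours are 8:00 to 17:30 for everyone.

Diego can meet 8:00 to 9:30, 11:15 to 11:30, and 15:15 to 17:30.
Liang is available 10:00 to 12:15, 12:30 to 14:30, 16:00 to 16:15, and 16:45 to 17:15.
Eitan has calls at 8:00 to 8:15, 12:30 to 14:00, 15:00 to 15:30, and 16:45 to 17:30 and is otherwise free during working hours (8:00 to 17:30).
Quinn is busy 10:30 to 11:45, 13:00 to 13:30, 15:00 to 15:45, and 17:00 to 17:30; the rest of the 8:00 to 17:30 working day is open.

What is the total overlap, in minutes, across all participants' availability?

Eitan free within 08:00–17:30: 08:15–12:30, 14:00–15:00, 15:30–16:45.
Quinn free within 08:00–17:30: 08:00–10:30, 11:45–13:00, 13:30–15:00, 15:45–17:00.
Diego ∩ Liang: 11:15–11:30, 16:00–16:15, 16:45–17:15.
Diego ∩ Liang ∩ Eitan: 11:15–11:30, 16:00–16:15.
Diego ∩ Liang ∩ Eitan ∩ Quinn: 16:00–16:15.
Total common minutes: 15.

15 minutes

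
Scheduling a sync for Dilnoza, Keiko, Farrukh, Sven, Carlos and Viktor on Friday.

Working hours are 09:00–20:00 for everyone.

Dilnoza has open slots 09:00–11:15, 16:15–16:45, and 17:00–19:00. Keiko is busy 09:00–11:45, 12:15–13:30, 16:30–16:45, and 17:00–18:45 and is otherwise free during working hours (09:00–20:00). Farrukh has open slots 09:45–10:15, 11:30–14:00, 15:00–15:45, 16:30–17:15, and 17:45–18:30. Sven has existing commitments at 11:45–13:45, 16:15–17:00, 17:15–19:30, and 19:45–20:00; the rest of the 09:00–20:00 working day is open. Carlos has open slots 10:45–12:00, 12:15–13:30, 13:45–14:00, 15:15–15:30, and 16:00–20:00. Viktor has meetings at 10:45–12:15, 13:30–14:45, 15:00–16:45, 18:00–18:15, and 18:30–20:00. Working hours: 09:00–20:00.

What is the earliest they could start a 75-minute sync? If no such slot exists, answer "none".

none

Keiko free within 09:00–20:00: 11:45–12:15, 13:30–16:30, 16:45–17:00, 18:45–20:00.
Sven free within 09:00–20:00: 09:00–11:45, 13:45–16:15, 17:00–17:15, 19:30–19:45.
Viktor free within 09:00–20:00: 09:00–10:45, 12:15–13:30, 14:45–15:00, 16:45–18:00, 18:15–18:30.
Dilnoza ∩ Keiko: 16:15–16:30, 18:45–19:00.
Dilnoza ∩ Keiko ∩ Farrukh: (none).
Dilnoza ∩ Keiko ∩ Farrukh ∩ Sven: (none).
Dilnoza ∩ Keiko ∩ Farrukh ∩ Sven ∩ Carlos: (none).
Dilnoza ∩ Keiko ∩ Farrukh ∩ Sven ∩ Carlos ∩ Viktor: (none).
Windows ≥ 75 min: (none).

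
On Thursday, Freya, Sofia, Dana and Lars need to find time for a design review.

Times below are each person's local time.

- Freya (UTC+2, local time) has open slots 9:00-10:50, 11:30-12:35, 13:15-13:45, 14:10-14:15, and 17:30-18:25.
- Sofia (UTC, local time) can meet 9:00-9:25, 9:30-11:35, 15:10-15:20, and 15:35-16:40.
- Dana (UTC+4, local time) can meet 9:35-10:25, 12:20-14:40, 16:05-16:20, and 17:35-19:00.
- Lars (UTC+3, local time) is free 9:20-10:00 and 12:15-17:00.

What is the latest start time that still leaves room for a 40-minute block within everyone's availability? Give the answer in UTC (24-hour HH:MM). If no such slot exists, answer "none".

09:55

Freya → UTC: 07:00–08:50, 09:30–10:35, 11:15–11:45, 12:10–12:15, 15:30–16:25.
Sofia → UTC: 09:00–09:25, 09:30–11:35, 15:10–15:20, 15:35–16:40.
Dana → UTC: 05:35–06:25, 08:20–10:40, 12:05–12:20, 13:35–15:00.
Lars → UTC: 06:20–07:00, 09:15–14:00.
Freya ∩ Sofia: 09:30–10:35, 11:15–11:35, 15:35–16:25.
Freya ∩ Sofia ∩ Dana: 09:30–10:35.
Freya ∩ Sofia ∩ Dana ∩ Lars: 09:30–10:35.
Windows ≥ 40 min: 09:30–10:35.
Latest start in the last window 09:30–10:35 is 10:35 − 40 min = 09:55.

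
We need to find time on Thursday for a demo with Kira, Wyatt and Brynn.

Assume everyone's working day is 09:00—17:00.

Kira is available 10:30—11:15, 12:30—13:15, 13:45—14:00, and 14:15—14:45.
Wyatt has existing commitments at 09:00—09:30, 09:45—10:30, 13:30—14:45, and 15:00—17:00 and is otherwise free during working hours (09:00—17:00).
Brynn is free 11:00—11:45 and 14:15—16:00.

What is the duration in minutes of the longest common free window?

15 minutes

Wyatt free within 09:00–17:00: 09:30–09:45, 10:30–13:30, 14:45–15:00.
Kira ∩ Wyatt: 10:30–11:15, 12:30–13:15.
Kira ∩ Wyatt ∩ Brynn: 11:00–11:15.
Single common window of 15 minutes.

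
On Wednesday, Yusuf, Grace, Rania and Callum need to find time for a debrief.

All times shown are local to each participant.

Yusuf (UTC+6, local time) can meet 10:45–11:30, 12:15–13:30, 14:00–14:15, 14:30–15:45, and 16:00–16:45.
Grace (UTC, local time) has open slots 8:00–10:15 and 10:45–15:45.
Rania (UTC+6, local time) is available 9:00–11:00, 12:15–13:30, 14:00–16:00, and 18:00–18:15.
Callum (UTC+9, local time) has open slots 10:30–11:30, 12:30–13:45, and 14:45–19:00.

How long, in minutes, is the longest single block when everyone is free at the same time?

Yusuf → UTC: 04:45–05:30, 06:15–07:30, 08:00–08:15, 08:30–09:45, 10:00–10:45.
Grace → UTC: 08:00–10:15, 10:45–15:45.
Rania → UTC: 03:00–05:00, 06:15–07:30, 08:00–10:00, 12:00–12:15.
Callum → UTC: 01:30–02:30, 03:30–04:45, 05:45–10:00.
Yusuf ∩ Grace: 08:00–08:15, 08:30–09:45, 10:00–10:15.
Yusuf ∩ Grace ∩ Rania: 08:00–08:15, 08:30–09:45.
Yusuf ∩ Grace ∩ Rania ∩ Callum: 08:00–08:15, 08:30–09:45.
Common window lengths: 15, 75 min; longest is 75.

75 minutes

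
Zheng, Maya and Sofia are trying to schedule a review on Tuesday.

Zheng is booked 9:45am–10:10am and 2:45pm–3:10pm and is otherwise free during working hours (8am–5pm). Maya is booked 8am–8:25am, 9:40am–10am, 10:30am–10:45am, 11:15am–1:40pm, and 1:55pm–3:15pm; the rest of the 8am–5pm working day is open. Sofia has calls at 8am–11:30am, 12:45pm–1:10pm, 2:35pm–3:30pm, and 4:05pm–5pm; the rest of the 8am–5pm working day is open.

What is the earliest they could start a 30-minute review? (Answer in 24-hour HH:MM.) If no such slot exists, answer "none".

15:30

Zheng free within 08:00–17:00: 08:00–09:45, 10:10–14:45, 15:10–17:00.
Maya free within 08:00–17:00: 08:25–09:40, 10:00–10:30, 10:45–11:15, 13:40–13:55, 15:15–17:00.
Sofia free within 08:00–17:00: 11:30–12:45, 13:10–14:35, 15:30–16:05.
Zheng ∩ Maya: 08:25–09:40, 10:10–10:30, 10:45–11:15, 13:40–13:55, 15:15–17:00.
Zheng ∩ Maya ∩ Sofia: 13:40–13:55, 15:30–16:05.
Windows ≥ 30 min: 15:30–16:05.
Earliest such window starts at 15:30.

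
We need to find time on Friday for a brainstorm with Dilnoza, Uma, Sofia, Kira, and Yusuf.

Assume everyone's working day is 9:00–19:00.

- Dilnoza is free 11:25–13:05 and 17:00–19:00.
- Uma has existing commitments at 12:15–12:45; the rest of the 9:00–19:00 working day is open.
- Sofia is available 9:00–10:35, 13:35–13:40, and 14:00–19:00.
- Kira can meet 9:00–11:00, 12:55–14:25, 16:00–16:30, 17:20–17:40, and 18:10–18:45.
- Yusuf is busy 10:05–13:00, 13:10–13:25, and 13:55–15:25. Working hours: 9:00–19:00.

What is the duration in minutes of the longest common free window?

35 minutes

Uma free within 09:00–19:00: 09:00–12:15, 12:45–19:00.
Yusuf free within 09:00–19:00: 09:00–10:05, 13:00–13:10, 13:25–13:55, 15:25–19:00.
Dilnoza ∩ Uma: 11:25–12:15, 12:45–13:05, 17:00–19:00.
Dilnoza ∩ Uma ∩ Sofia: 17:00–19:00.
Dilnoza ∩ Uma ∩ Sofia ∩ Kira: 17:20–17:40, 18:10–18:45.
Dilnoza ∩ Uma ∩ Sofia ∩ Kira ∩ Yusuf: 17:20–17:40, 18:10–18:45.
Common window lengths: 20, 35 min; longest is 35.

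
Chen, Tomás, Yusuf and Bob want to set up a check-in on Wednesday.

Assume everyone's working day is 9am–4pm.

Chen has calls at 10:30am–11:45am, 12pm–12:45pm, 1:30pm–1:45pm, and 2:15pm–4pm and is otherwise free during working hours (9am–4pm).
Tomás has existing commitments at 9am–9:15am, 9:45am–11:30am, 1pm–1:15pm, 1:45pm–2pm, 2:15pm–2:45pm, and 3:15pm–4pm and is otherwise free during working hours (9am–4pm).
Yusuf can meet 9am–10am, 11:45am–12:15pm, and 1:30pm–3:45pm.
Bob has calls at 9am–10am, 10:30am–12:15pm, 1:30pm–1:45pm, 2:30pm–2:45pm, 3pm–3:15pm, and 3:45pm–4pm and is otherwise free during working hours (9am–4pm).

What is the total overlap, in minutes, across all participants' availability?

15 minutes

Chen free within 09:00–16:00: 09:00–10:30, 11:45–12:00, 12:45–13:30, 13:45–14:15.
Tomás free within 09:00–16:00: 09:15–09:45, 11:30–13:00, 13:15–13:45, 14:00–14:15, 14:45–15:15.
Bob free within 09:00–16:00: 10:00–10:30, 12:15–13:30, 13:45–14:30, 14:45–15:00, 15:15–15:45.
Chen ∩ Tomás: 09:15–09:45, 11:45–12:00, 12:45–13:00, 13:15–13:30, 14:00–14:15.
Chen ∩ Tomás ∩ Yusuf: 09:15–09:45, 11:45–12:00, 14:00–14:15.
Chen ∩ Tomás ∩ Yusuf ∩ Bob: 14:00–14:15.
Total common minutes: 15.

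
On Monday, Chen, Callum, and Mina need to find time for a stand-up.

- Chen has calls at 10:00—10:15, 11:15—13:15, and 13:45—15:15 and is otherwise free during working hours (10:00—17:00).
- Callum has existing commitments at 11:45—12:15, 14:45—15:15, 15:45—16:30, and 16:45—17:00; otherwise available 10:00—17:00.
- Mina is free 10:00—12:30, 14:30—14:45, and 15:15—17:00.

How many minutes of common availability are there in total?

105 minutes

Chen free within 10:00–17:00: 10:15–11:15, 13:15–13:45, 15:15–17:00.
Callum free within 10:00–17:00: 10:00–11:45, 12:15–14:45, 15:15–15:45, 16:30–16:45.
Chen ∩ Callum: 10:15–11:15, 13:15–13:45, 15:15–15:45, 16:30–16:45.
Chen ∩ Callum ∩ Mina: 10:15–11:15, 15:15–15:45, 16:30–16:45.
Total common minutes: 60 + 30 + 15 = 105.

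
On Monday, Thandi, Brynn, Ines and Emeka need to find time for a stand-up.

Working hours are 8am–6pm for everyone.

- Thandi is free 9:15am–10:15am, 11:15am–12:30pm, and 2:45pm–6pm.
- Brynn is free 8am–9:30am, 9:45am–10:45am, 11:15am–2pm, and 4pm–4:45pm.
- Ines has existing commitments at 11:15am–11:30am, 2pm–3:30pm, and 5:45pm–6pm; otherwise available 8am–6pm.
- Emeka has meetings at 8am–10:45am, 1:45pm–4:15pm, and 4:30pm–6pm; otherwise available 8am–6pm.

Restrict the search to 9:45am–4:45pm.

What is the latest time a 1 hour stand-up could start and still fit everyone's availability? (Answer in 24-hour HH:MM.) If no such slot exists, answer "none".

11:30

Ines free within 08:00–18:00: 08:00–11:15, 11:30–14:00, 15:30–17:45.
Emeka free within 08:00–18:00: 10:45–13:45, 16:15–16:30.
Thandi ∩ Brynn: 09:15–09:30, 09:45–10:15, 11:15–12:30, 16:00–16:45.
Thandi ∩ Brynn ∩ Ines: 09:15–09:30, 09:45–10:15, 11:30–12:30, 16:00–16:45.
Thandi ∩ Brynn ∩ Ines ∩ Emeka: 11:30–12:30, 16:15–16:30.
Restricted to 09:45–16:45: 11:30–12:30, 16:15–16:30.
Windows ≥ 60 min: 11:30–12:30.
Latest start in the last window 11:30–12:30 is 12:30 − 60 min = 11:30.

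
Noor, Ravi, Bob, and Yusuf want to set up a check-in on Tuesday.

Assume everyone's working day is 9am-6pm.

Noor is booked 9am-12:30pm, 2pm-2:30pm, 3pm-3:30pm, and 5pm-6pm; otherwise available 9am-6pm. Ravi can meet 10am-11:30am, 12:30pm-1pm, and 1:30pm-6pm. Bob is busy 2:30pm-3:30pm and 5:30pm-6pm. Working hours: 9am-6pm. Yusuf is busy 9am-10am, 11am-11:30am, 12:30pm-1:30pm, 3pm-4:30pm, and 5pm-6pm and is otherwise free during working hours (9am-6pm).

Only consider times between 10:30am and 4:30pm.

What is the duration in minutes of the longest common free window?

Noor free within 09:00–18:00: 12:30–14:00, 14:30–15:00, 15:30–17:00.
Bob free within 09:00–18:00: 09:00–14:30, 15:30–17:30.
Yusuf free within 09:00–18:00: 10:00–11:00, 11:30–12:30, 13:30–15:00, 16:30–17:00.
Noor ∩ Ravi: 12:30–13:00, 13:30–14:00, 14:30–15:00, 15:30–17:00.
Noor ∩ Ravi ∩ Bob: 12:30–13:00, 13:30–14:00, 15:30–17:00.
Noor ∩ Ravi ∩ Bob ∩ Yusuf: 13:30–14:00, 16:30–17:00.
Restricted to 10:30–16:30: 13:30–14:00.
Single common window of 30 minutes.

30 minutes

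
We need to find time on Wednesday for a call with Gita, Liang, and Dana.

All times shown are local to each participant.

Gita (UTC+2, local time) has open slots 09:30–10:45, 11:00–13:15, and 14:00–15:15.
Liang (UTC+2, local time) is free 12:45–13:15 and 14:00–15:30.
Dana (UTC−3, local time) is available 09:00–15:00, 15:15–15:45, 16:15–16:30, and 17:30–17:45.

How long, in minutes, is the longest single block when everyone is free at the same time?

75 minutes

Gita → UTC: 07:30–08:45, 09:00–11:15, 12:00–13:15.
Liang → UTC: 10:45–11:15, 12:00–13:30.
Dana → UTC: 12:00–18:00, 18:15–18:45, 19:15–19:30, 20:30–20:45.
Gita ∩ Liang: 10:45–11:15, 12:00–13:15.
Gita ∩ Liang ∩ Dana: 12:00–13:15.
Single common window of 75 minutes.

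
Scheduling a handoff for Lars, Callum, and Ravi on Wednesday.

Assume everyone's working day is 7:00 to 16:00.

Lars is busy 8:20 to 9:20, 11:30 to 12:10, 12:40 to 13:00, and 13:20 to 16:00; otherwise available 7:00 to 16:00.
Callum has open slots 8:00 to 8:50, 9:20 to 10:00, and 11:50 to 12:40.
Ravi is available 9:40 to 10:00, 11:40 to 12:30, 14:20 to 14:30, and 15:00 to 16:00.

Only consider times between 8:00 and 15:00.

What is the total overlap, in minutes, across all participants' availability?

Lars free within 07:00–16:00: 07:00–08:20, 09:20–11:30, 12:10–12:40, 13:00–13:20.
Lars ∩ Callum: 08:00–08:20, 09:20–10:00, 12:10–12:40.
Lars ∩ Callum ∩ Ravi: 09:40–10:00, 12:10–12:30.
Restricted to 08:00–15:00: 09:40–10:00, 12:10–12:30.
Total common minutes: 20 + 20 = 40.

40 minutes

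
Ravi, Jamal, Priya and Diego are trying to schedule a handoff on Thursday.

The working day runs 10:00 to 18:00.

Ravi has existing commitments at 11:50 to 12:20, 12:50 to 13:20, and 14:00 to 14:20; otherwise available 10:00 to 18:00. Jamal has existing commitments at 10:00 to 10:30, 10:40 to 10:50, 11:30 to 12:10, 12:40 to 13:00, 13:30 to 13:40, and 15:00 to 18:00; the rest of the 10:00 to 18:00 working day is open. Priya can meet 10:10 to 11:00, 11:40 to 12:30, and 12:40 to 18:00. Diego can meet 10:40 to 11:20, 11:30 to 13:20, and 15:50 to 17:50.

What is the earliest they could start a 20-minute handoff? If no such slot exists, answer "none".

Ravi free within 10:00–18:00: 10:00–11:50, 12:20–12:50, 13:20–14:00, 14:20–18:00.
Jamal free within 10:00–18:00: 10:30–10:40, 10:50–11:30, 12:10–12:40, 13:00–13:30, 13:40–15:00.
Ravi ∩ Jamal: 10:30–10:40, 10:50–11:30, 12:20–12:40, 13:20–13:30, 13:40–14:00, 14:20–15:00.
Ravi ∩ Jamal ∩ Priya: 10:30–10:40, 10:50–11:00, 12:20–12:30, 13:20–13:30, 13:40–14:00, 14:20–15:00.
Ravi ∩ Jamal ∩ Priya ∩ Diego: 10:50–11:00, 12:20–12:30.
Windows ≥ 20 min: (none).

none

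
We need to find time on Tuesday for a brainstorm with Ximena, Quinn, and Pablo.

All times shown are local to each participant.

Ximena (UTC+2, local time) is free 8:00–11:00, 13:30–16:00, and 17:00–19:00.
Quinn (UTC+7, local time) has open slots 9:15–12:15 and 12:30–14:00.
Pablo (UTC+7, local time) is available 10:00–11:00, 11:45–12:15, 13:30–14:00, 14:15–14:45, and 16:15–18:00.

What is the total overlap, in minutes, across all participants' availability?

Ximena → UTC: 06:00–09:00, 11:30–14:00, 15:00–17:00.
Quinn → UTC: 02:15–05:15, 05:30–07:00.
Pablo → UTC: 03:00–04:00, 04:45–05:15, 06:30–07:00, 07:15–07:45, 09:15–11:00.
Ximena ∩ Quinn: 06:00–07:00.
Ximena ∩ Quinn ∩ Pablo: 06:30–07:00.
Total common minutes: 30.

30 minutes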